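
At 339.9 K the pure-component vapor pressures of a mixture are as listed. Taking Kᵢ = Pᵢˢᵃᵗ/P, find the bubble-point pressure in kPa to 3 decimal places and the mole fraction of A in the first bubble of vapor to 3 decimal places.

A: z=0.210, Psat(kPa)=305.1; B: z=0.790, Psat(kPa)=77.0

Pbub = 124.901 kPa, y_A = 0.513

At the bubble point ψ → 0, so ΣzᵢKᵢ = 1 with Kᵢ = Pᵢˢᵃᵗ/P ⇒ P = ΣzᵢPᵢˢᵃᵗ.
P = 0.210·305.1 + 0.790·77.0 = 124.901 kPa
yᵢ = zᵢPᵢˢᵃᵗ/P ⇒ y_A = 0.210·305.1/124.901 = 0.513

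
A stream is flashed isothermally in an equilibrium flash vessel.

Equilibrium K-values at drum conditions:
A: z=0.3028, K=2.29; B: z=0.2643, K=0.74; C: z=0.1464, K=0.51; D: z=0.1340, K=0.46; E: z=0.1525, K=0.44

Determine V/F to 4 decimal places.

Newton–Raphson from V/F = 0.5:
  V/F = 0.5000: g = -0.15428, g' = -0.4371 → V/F = 0.1470
  V/F = 0.1470: g = 0.00793, g' = -0.5191 → V/F = 0.1623
  V/F = 0.1623: g = 0.00007, g' = -0.5103 → V/F = 0.1624
Converged at V/F = 0.1624.

V/F = 0.1624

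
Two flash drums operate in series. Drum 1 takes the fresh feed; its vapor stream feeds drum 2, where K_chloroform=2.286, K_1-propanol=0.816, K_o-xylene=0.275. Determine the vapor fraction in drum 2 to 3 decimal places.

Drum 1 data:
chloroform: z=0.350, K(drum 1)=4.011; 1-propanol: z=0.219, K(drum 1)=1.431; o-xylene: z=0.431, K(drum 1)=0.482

Drum 1:
Rachford–Rice: g(ψ₁) = Σ zᵢ(Kᵢ−1)/(1+ψ₁(Kᵢ−1)) = 0.
Check two-phase: ΣzᵢKᵢ = 1.925 > 1 and Σzᵢ/Kᵢ = 1.134 > 1, so g(0) = 0.925 > 0 and g(1) = -0.134 < 0.
Iterate (Newton) starting at ψ₁ = 0.5:
  ψ₁ = 0.500: g = 0.1970, g' = -0.744 → ψ₁ = 0.765
  ψ₁ = 0.765: g = 0.0203, g' = -0.631 → ψ₁ = 0.797
Converged at ψ₁ = 0.797.
Drum-1 compositions:
  chloroform: x = 0.103, y = 0.413
  1-propanol: x = 0.163, y = 0.233
  o-xylene: x = 0.734, y = 0.354
Drum-2 feed = drum-1 vapor: z₂ = (0.4129, 0.2333, 0.3538).
Drum 2:
Iterate (Newton) starting at ψ₂ = 0.5:
  ψ₂ = 0.500: g = -0.1264, g' = -0.720 → ψ₂ = 0.324
  ψ₂ = 0.324: g = -0.0064, g' = -0.667 → ψ₂ = 0.315
Converged at ψ₂ = 0.315.
  chloroform: x = 0.294, y = 0.672
  1-propanol: x = 0.248, y = 0.202
  o-xylene: x = 0.458, y = 0.126

V/F (drum 2) = 0.315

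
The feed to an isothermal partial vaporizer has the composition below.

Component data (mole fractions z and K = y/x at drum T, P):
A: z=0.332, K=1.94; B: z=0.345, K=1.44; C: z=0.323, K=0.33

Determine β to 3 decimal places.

β = 0.522

Material balance + equilibrium reduce to Σ zᵢ(Kᵢ−1)/(1+β(Kᵢ−1)) = 0.
Feasibility: ΣzᵢKᵢ = 1.247, Σzᵢ/Kᵢ = 1.390 — both > 1, two phases present.
Newton iteration, β⁰ = 0.5:
  β = 0.500: g = 0.0113, g' = -0.509 → β = 0.522
Converged at β = 0.522.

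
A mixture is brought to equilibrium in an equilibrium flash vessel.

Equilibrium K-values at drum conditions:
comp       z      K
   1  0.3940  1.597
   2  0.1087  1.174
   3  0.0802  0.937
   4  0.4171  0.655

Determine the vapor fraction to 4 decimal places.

ψ = 0.6227

Let ψ = V/F and solve Σ zᵢ(Kᵢ−1)/(1+ψ(Kᵢ−1)) = 0.
Check two-phase: ΣzᵢKᵢ = 1.1052 > 1 and Σzᵢ/Kᵢ = 1.0617 > 1, so g(0) = 0.1052 > 0 and g(1) = -0.0617 < 0.
Newton–Raphson from ψ = 0.5:
  ψ = 0.5000: g = 0.01943, g' = -0.1589 → ψ = 0.6223
  ψ = 0.6223: g = 0.00007, g' = -0.1582 → ψ = 0.6227
Converged at ψ = 0.6227.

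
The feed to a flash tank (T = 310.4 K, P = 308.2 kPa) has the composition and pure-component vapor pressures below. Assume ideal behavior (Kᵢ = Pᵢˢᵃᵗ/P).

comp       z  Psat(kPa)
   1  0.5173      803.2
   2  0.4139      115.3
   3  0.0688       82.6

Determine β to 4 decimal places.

β = 0.5051

Raoult's law: Kᵢ = Pᵢˢᵃᵗ/P = Pᵢˢᵃᵗ/308.2.
  K_1 = 803.2/308.2 = 2.606100, K_2 = 115.3/308.2 = 0.374108, K_3 = 82.6/308.2 = 0.268008
Material balance + equilibrium reduce to Σ zᵢ(Kᵢ−1)/(1+β(Kᵢ−1)) = 0.
Feasibility: ΣzᵢKᵢ = 1.5214, Σzᵢ/Kᵢ = 1.5616 — both > 1, two phases present.
Newton–Raphson from β = 0.5:
  β = 0.5000: g = 0.00431, g' = -0.8457 → β = 0.5051
Converged at β = 0.5051.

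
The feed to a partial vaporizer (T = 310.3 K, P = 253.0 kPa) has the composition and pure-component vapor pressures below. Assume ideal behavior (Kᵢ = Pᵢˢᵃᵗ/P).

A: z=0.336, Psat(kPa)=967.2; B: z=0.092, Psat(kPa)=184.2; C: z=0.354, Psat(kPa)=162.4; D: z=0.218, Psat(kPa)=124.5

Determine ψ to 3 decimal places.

ψ = 0.603

Raoult's law: Kᵢ = Pᵢˢᵃᵗ/P = Pᵢˢᵃᵗ/253.0.
  K_A = 967.2/253.0 = 3.82292, K_B = 184.2/253.0 = 0.72806, K_C = 162.4/253.0 = 0.64190, K_D = 124.5/253.0 = 0.49209
Material balance + equilibrium reduce to Σ zᵢ(Kᵢ−1)/(1+ψ(Kᵢ−1)) = 0.
Feasibility: ΣzᵢKᵢ = 1.686, Σzᵢ/Kᵢ = 1.209 — both > 1, two phases present.
Iterate (Newton) starting at ψ = 0.39:
  ψ = 0.390: g = 0.1381, g' = -0.764 → ψ = 0.571
  ψ = 0.571: g = 0.0184, g' = -0.585 → ψ = 0.602
  ψ = 0.602: g = 0.0003, g' = -0.568 → ψ = 0.603
Converged at ψ = 0.603.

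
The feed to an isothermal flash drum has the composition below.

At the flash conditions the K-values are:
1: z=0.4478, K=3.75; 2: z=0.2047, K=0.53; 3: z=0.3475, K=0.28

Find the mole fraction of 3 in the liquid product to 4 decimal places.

x_3 = 0.5440

Rachford–Rice: g(ψ) = Σ zᵢ(Kᵢ−1)/(1+ψ(Kᵢ−1)) = 0.
Check two-phase: ΣzᵢKᵢ = 1.8850 > 1 and Σzᵢ/Kᵢ = 1.7467 > 1, so g(0) = 0.8850 > 0 and g(1) = -0.7467 < 0.
Iterate (Newton) starting at ψ = 0.65:
  ψ = 0.6500: g = -0.16705, g' = -1.1661 → ψ = 0.5067
  ψ = 0.5067: g = -0.00572, g' = -1.1156 → ψ = 0.5016
Converged at ψ = 0.5016.
Compositions from xᵢ = zᵢ/(1+ψ(Kᵢ−1)), yᵢ = Kᵢxᵢ:
  1: x = 0.1882, y = 0.7057
  2: x = 0.2678, y = 0.1420
  3: x = 0.5440, y = 0.1523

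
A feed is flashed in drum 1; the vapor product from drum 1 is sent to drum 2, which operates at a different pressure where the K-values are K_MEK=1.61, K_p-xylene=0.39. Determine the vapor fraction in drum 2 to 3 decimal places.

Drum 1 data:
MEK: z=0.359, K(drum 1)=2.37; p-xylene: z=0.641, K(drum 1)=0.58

Drum 1:
Material balance + equilibrium reduce to Σ zᵢ(Kᵢ−1)/(1+ψ₁(Kᵢ−1)) = 0.
Feasibility: ΣzᵢKᵢ = 1.223, Σzᵢ/Kᵢ = 1.257 — both > 1, two phases present.
Binary case is linear: z₁(K₁−1)(1+ψ₁(K₂−1)) + z₂(K₂−1)(1+ψ₁(K₁−1)) = 0
⇒ ψ₁ = [z₁(K₁−1)+z₂(K₂−1)] / [−(K₁−1)(K₂−1)] = 0.2226/0.5754 = 0.387
Drum-1 compositions:
  MEK: x = 0.235, y = 0.556
  p-xylene: x = 0.765, y = 0.444
Drum-2 feed = drum-1 vapor: z₂ = (0.5561, 0.4439).
Drum 2:
Material balance + equilibrium reduce to Σ zᵢ(Kᵢ−1)/(1+ψ₂(Kᵢ−1)) = 0.
Check two-phase: ΣzᵢKᵢ = 1.068 > 1 and Σzᵢ/Kᵢ = 1.484 > 1, so g(0) = 0.068 > 0 and g(1) = -0.484 < 0.
Binary case is linear: z₁(K₁−1)(1+ψ₂(K₂−1)) + z₂(K₂−1)(1+ψ₂(K₁−1)) = 0
⇒ ψ₂ = [z₁(K₁−1)+z₂(K₂−1)] / [−(K₁−1)(K₂−1)] = 0.0684/0.3721 = 0.184
  MEK: x = 0.500, y = 0.805
  p-xylene: x = 0.500, y = 0.195

V/F (drum 2) = 0.184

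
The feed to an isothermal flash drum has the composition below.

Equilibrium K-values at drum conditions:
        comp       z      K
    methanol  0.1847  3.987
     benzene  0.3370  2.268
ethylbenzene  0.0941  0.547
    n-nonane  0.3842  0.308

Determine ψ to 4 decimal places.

Let ψ = V/F and solve Σ zᵢ(Kᵢ−1)/(1+ψ(Kᵢ−1)) = 0.
Check two-phase: ΣzᵢKᵢ = 1.6705 > 1 and Σzᵢ/Kᵢ = 1.6143 > 1, so g(0) = 0.6705 > 0 and g(1) = -0.6143 < 0.
Iterate (Newton) starting at ψ = 0.5:
  ψ = 0.5000: g = 0.02114, g' = -0.9304 → ψ = 0.5227
Converged at ψ = 0.5227.

ψ = 0.5227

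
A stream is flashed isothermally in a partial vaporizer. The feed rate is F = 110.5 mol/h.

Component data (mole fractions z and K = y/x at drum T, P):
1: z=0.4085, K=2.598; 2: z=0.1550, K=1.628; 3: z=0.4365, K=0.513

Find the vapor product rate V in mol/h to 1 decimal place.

V = 89.1 mol/h

Let ψ = V/F and solve Σ zᵢ(Kᵢ−1)/(1+ψ(Kᵢ−1)) = 0.
g(0) = ΣzᵢKᵢ − 1 = 0.5375 and g(1) = 1 − Σzᵢ/Kᵢ = -0.1033, so a root lies in (0, 1).
Iterate (Newton) starting at ψ = 0.56:
  ψ = 0.5600: g = 0.12422, g' = -0.5197 → ψ = 0.7990
  ψ = 0.7990: g = 0.00353, g' = -0.5057 → ψ = 0.8060
Converged at ψ = 0.8060.
Then V = ψ·F = 0.8060·110.5 = 89.1 mol/h and L = F − V = 21.4 mol/h.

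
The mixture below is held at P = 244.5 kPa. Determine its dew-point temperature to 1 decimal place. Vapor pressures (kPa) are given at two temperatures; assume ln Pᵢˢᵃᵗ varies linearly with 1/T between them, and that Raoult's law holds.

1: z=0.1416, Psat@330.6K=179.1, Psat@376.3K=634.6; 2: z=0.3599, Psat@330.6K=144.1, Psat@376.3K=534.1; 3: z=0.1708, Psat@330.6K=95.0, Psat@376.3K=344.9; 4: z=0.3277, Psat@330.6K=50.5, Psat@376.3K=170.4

Dew-point temperature: Σzᵢ·P/Pᵢˢᵃᵗ(T) = 1. Interpolate ln Pᵢˢᵃᵗ = aᵢ + bᵢ/T.
  T = 330.6 K: ΣzᵢP/Pᵢˢᵃᵗ = 2.8301
  T = 376.3 K: ΣzᵢP/Pᵢˢᵃᵗ = 0.8106
  T = 353.5 K: ΣzᵢP/Pᵢˢᵃᵗ = 1.4524
  T = 364.9 K: ΣzᵢP/Pᵢˢᵃᵗ = 1.0751
  T = 370.6 K: ΣzᵢP/Pᵢˢᵃᵗ = 0.9315
  T = 367.8 K: ΣzᵢP/Pᵢˢᵃᵗ = 0.9989
Interpolating between 364.9 K and 367.8 K gives T ≈ 367.8 K.

T = 367.8 K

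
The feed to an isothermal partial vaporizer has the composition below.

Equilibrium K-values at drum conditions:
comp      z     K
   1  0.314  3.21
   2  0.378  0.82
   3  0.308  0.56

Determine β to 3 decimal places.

Material balance + equilibrium reduce to Σ zᵢ(Kᵢ−1)/(1+β(Kᵢ−1)) = 0.
g(0) = ΣzᵢKᵢ − 1 = 0.490 and g(1) = 1 − Σzᵢ/Kᵢ = -0.109, so a root lies in (0, 1).
Iterate (Newton) starting at β = 0.5:
  β = 0.500: g = 0.0811, g' = -0.459 → β = 0.677
  β = 0.677: g = 0.0076, g' = -0.383 → β = 0.697
Converged at β = 0.697.

β = 0.697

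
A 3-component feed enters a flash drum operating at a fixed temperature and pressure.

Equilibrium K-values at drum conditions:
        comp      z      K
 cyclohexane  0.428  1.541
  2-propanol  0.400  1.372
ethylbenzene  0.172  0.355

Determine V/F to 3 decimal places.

Rachford–Rice: g(V/F) = Σ zᵢ(Kᵢ−1)/(1+V/F(Kᵢ−1)) = 0.
g(0) = ΣzᵢKᵢ − 1 = 0.269 and g(1) = 1 − Σzᵢ/Kᵢ = -0.054, so a root lies in (0, 1).
Newton–Raphson from V/F = 0.5:
  V/F = 0.500: g = 0.1440, g' = -0.273 → V/F = 1.000
  V/F = 1.000: g = -0.0538, g' = -0.650 → V/F = 0.917
  V/F = 0.917: g = -0.0060, g' = -0.516 → V/F = 0.906
Converged at V/F = 0.906.

V/F = 0.906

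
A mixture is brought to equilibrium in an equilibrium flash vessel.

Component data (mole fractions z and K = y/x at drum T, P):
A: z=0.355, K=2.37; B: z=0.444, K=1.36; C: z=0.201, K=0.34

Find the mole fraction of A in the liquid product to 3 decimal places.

Material balance + equilibrium reduce to Σ zᵢ(Kᵢ−1)/(1+V/F(Kᵢ−1)) = 0.
Check two-phase: ΣzᵢKᵢ = 1.514 > 1 and Σzᵢ/Kᵢ = 1.067 > 1, so g(0) = 0.514 > 0 and g(1) = -0.067 < 0.
Newton iteration, V/F⁰ = 0.5:
  V/F = 0.500: g = 0.2261, g' = -0.471 → V/F = 0.980
  V/F = 0.980: g = -0.0498, g' = -0.855 → V/F = 0.922
  V/F = 0.922: g = -0.0037, g' = -0.733 → V/F = 0.917
Converged at V/F = 0.917.
Compositions from xᵢ = zᵢ/(1+V/F(Kᵢ−1)), yᵢ = Kᵢxᵢ:
  A: x = 0.157, y = 0.373
  B: x = 0.334, y = 0.454
  C: x = 0.509, y = 0.173

x_A = 0.157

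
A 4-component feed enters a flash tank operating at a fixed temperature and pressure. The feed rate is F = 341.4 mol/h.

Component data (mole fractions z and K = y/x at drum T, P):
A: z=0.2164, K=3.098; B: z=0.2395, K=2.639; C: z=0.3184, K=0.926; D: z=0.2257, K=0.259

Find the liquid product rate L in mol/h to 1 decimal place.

L = 104.7 mol/h

Material balance + equilibrium reduce to Σ zᵢ(Kᵢ−1)/(1+V/F(Kᵢ−1)) = 0.
Feasibility: ΣzᵢKᵢ = 1.6557, Σzᵢ/Kᵢ = 1.3759 — both > 1, two phases present.
Iterate (Newton) starting at V/F = 0.67:
  V/F = 0.6700: g = 0.01888, g' = -0.8015 → V/F = 0.6936
  V/F = 0.6936: g = -0.00027, g' = -0.8254 → V/F = 0.6932
Converged at V/F = 0.6932.
Then V = V/F·F = 0.6932·341.4 = 236.7 mol/h and L = F − V = 104.7 mol/h.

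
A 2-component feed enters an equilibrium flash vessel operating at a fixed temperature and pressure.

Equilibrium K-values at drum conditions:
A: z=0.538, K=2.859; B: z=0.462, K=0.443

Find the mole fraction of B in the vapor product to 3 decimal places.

Binary case is linear: z₁(K₁−1)(1+V/F(K₂−1)) + z₂(K₂−1)(1+V/F(K₁−1)) = 0
⇒ V/F = [z₁(K₁−1)+z₂(K₂−1)] / [−(K₁−1)(K₂−1)] = 0.7428/1.0355 = 0.717
Compositions from xᵢ = zᵢ/(1+V/F(Kᵢ−1)), yᵢ = Kᵢxᵢ:
  A: x = 0.231, y = 0.659
  B: x = 0.769, y = 0.341

y_B = 0.341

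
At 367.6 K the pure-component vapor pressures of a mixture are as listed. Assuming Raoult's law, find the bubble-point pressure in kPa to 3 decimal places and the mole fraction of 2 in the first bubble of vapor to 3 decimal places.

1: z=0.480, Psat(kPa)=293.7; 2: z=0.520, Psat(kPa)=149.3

At the bubble point ψ → 0, so ΣzᵢKᵢ = 1 with Kᵢ = Pᵢˢᵃᵗ/P ⇒ P = ΣzᵢPᵢˢᵃᵗ.
P = 0.480·293.7 + 0.520·149.3 = 218.612 kPa
yᵢ = zᵢPᵢˢᵃᵗ/P ⇒ y_2 = 0.520·149.3/218.612 = 0.355

Pbub = 218.612 kPa, y_2 = 0.355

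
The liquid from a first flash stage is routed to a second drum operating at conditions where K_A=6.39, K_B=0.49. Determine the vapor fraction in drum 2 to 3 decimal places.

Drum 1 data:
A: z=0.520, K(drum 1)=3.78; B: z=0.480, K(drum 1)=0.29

V/F (drum 2) = 0.251

Drum 1:
Material balance + equilibrium reduce to Σ zᵢ(Kᵢ−1)/(1+ψ₁(Kᵢ−1)) = 0.
Feasibility: ΣzᵢKᵢ = 2.105, Σzᵢ/Kᵢ = 1.793 — both > 1, two phases present.
Binary case is linear: z₁(K₁−1)(1+ψ₁(K₂−1)) + z₂(K₂−1)(1+ψ₁(K₁−1)) = 0
⇒ ψ₁ = [z₁(K₁−1)+z₂(K₂−1)] / [−(K₁−1)(K₂−1)] = 1.1048/1.9738 = 0.560
Drum-1 compositions:
  A: x = 0.203, y = 0.769
  B: x = 0.797, y = 0.231
Drum-2 feed = drum-1 liquid: z₂ = (0.2034, 0.7966).
Drum 2:
Let ψ₂ = V/F and solve Σ zᵢ(Kᵢ−1)/(1+ψ₂(Kᵢ−1)) = 0.
g(0) = ΣzᵢKᵢ − 1 = 0.690 and g(1) = 1 − Σzᵢ/Kᵢ = -0.657, so a root lies in (0, 1).
Binary case is linear: z₁(K₁−1)(1+ψ₂(K₂−1)) + z₂(K₂−1)(1+ψ₂(K₁−1)) = 0
⇒ ψ₂ = [z₁(K₁−1)+z₂(K₂−1)] / [−(K₁−1)(K₂−1)] = 0.6903/2.7489 = 0.251
  A: x = 0.086, y = 0.552
  B: x = 0.914, y = 0.448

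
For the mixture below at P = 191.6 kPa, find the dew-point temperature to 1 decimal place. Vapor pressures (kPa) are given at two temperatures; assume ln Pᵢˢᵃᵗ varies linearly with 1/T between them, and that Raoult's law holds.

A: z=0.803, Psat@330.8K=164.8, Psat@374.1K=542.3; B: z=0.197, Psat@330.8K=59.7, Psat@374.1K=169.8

T = 346.7 K

Dew-point temperature: Σzᵢ·P/Pᵢˢᵃᵗ(T) = 1. Interpolate ln Pᵢˢᵃᵗ = aᵢ + bᵢ/T.
  T = 330.8 K: ΣzᵢP/Pᵢˢᵃᵗ = 1.5658
  T = 374.1 K: ΣzᵢP/Pᵢˢᵃᵗ = 0.5060
  T = 352.5 K: ΣzᵢP/Pᵢˢᵃᵗ = 0.8581
  T = 341.6 K: ΣzᵢP/Pᵢˢᵃᵗ = 1.1495
  T = 347.1 K: ΣzᵢP/Pᵢˢᵃᵗ = 0.9895
  T = 344.4 K: ΣzᵢP/Pᵢˢᵃᵗ = 1.0644
Interpolating between 344.4 K and 347.1 K gives T ≈ 346.7 K.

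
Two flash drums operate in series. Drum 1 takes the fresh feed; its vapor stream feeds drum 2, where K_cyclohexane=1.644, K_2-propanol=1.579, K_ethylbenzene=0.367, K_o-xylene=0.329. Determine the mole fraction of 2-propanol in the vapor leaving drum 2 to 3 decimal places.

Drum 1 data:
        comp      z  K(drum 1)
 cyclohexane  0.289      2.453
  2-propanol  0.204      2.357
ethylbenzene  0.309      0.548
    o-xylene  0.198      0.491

Drum 1:
Material balance + equilibrium reduce to Σ zᵢ(Kᵢ−1)/(1+ψ₁(Kᵢ−1)) = 0.
Feasibility: ΣzᵢKᵢ = 1.456, Σzᵢ/Kᵢ = 1.171 — both > 1, two phases present.
Newton iteration, ψ₁⁰ = 0.5:
  ψ₁ = 0.500: g = 0.0925, g' = -0.536 → ψ₁ = 0.673
  ψ₁ = 0.673: g = 0.0031, g' = -0.508 → ψ₁ = 0.679
Converged at ψ₁ = 0.679.
Drum-1 compositions:
  cyclohexane: x = 0.145, y = 0.357
  2-propanol: x = 0.106, y = 0.250
  ethylbenzene: x = 0.446, y = 0.244
  o-xylene: x = 0.303, y = 0.149
Drum-2 feed = drum-1 vapor: z₂ = (0.3569, 0.2503, 0.2443, 0.1485).
Drum 2:
Newton iteration, ψ₂⁰ = 0.5:
  ψ₂ = 0.500: g = -0.0900, g' = -0.496 → ψ₂ = 0.319
  ψ₂ = 0.319: g = -0.0074, g' = -0.423 → ψ₂ = 0.301
Converged at ψ₂ = 0.301.
  cyclohexane: x = 0.299, y = 0.491
  2-propanol: x = 0.213, y = 0.337
  ethylbenzene: x = 0.302, y = 0.111
  o-xylene: x = 0.186, y = 0.061

y_2-propanol (drum 2) = 0.337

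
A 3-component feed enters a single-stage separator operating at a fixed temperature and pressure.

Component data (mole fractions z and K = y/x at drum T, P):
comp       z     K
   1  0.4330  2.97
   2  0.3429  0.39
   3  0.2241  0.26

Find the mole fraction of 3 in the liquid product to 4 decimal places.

x_3 = 0.3070

Material balance + equilibrium reduce to Σ zᵢ(Kᵢ−1)/(1+V/F(Kᵢ−1)) = 0.
Feasibility: ΣzᵢKᵢ = 1.4780, Σzᵢ/Kᵢ = 1.8869 — both > 1, two phases present.
Newton iteration, V/F⁰ = 0.5:
  V/F = 0.5000: g = -0.13446, g' = -0.9998 → V/F = 0.3655
  V/F = 0.3655: g = -0.00059, g' = -1.0099 → V/F = 0.3649
Converged at V/F = 0.3649.
Compositions from xᵢ = zᵢ/(1+V/F(Kᵢ−1)), yᵢ = Kᵢxᵢ:
  1: x = 0.2519, y = 0.7482
  2: x = 0.4411, y = 0.1720
  3: x = 0.3070, y = 0.0798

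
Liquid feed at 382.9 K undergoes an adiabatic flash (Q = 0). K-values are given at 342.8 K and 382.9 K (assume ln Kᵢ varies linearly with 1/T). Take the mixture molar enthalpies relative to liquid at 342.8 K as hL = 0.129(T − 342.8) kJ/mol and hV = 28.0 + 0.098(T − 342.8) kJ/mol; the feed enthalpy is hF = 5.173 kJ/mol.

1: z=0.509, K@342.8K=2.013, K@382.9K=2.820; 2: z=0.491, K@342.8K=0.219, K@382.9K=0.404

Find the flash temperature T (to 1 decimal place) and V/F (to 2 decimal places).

T = 343.9 K, V/F = 0.18

Adiabatic flash: solve Rachford–Rice at each trial T, then check hF = ψ·hV(T) + (1−ψ)·hL(T).
  T = 342.8 K: K = (2.013, 0.219), RR gives ψ = 0.167, H_out = 4.677 kJ/mol
  T = 382.9 K: K = (2.820, 0.404), RR gives ψ = 0.584, H_out = 20.806 kJ/mol
  T = 362.9 K: K = (2.406, 0.303), RR gives ψ = 0.381, H_out = 13.017 kJ/mol
  T = 352.9 K: K = (2.207, 0.259), RR gives ψ = 0.280, H_out = 9.058 kJ/mol
  T = 347.9 K: K = (2.110, 0.239), RR gives ψ = 0.226, H_out = 6.958 kJ/mol
  T = 345.4 K: K = (2.062, 0.229), RR gives ψ = 0.198, H_out = 5.860 kJ/mol
  T = 344.1 K: K = (2.038, 0.224), RR gives ψ = 0.183, H_out = 5.274 kJ/mol
Linear interpolation between T = 342.8 (H_out = 4.677) and T = 344.1 (H_out = 5.274) on hF = 5.173 gives T ≈ 343.9 K, at which ψ = 0.18.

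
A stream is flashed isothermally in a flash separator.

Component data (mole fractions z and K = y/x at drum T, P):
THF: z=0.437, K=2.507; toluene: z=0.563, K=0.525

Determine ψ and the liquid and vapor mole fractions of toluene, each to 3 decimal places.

Let ψ = V/F and solve Σ zᵢ(Kᵢ−1)/(1+ψ(Kᵢ−1)) = 0.
g(0) = ΣzᵢKᵢ − 1 = 0.391 and g(1) = 1 − Σzᵢ/Kᵢ = -0.247, so a root lies in (0, 1).
Binary case is linear: z₁(K₁−1)(1+ψ(K₂−1)) + z₂(K₂−1)(1+ψ(K₁−1)) = 0
⇒ ψ = [z₁(K₁−1)+z₂(K₂−1)] / [−(K₁−1)(K₂−1)] = 0.3911/0.7158 = 0.546
Compositions from xᵢ = zᵢ/(1+ψ(Kᵢ−1)), yᵢ = Kᵢxᵢ:
  THF: x = 0.240, y = 0.601
  toluene: x = 0.760, y = 0.399

ψ = 0.546, x_toluene = 0.760, y_toluene = 0.399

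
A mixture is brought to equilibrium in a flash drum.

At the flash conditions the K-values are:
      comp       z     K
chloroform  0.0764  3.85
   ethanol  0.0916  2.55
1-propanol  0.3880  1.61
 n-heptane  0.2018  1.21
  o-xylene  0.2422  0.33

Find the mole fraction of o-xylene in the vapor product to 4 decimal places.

y_o-xylene = 0.1634

Let ψ = V/F and solve Σ zᵢ(Kᵢ−1)/(1+ψ(Kᵢ−1)) = 0.
g(0) = ΣzᵢKᵢ − 1 = 0.4765 and g(1) = 1 − Σzᵢ/Kᵢ = -0.1975, so a root lies in (0, 1).
Iterate (Newton) starting at ψ = 0.63:
  ψ = 0.6300: g = 0.07733, g' = -0.5436 → ψ = 0.7723
  ψ = 0.7723: g = -0.00625, g' = -0.6463 → ψ = 0.7626
  ψ = 0.7626: g = -0.00005, g' = -0.6363 → ψ = 0.7625
Converged at ψ = 0.7625.
Compositions from xᵢ = zᵢ/(1+ψ(Kᵢ−1)), yᵢ = Kᵢxᵢ:
  chloroform: x = 0.0241, y = 0.0927
  ethanol: x = 0.0420, y = 0.1071
  1-propanol: x = 0.2648, y = 0.4264
  n-heptane: x = 0.1739, y = 0.2105
  o-xylene: x = 0.4952, y = 0.1634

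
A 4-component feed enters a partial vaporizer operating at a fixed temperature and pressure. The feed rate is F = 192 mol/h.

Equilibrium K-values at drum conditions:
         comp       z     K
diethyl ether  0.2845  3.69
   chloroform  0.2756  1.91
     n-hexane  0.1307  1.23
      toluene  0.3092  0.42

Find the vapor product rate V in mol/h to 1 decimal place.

V = 175.9 mol/h

Material balance + equilibrium reduce to Σ zᵢ(Kᵢ−1)/(1+β(Kᵢ−1)) = 0.
Feasibility: ΣzᵢKᵢ = 1.8668, Σzᵢ/Kᵢ = 1.0638 — both > 1, two phases present.
Iterate (Newton) starting at β = 0.5:
  β = 0.5000: g = 0.27310, g' = -0.6941 → β = 0.8935
  β = 0.8935: g = 0.01589, g' = -0.7000 → β = 0.9162
  β = 0.9162: g = -0.00020, g' = -0.7178 → β = 0.9159
Converged at β = 0.9159.
Then V = β·F = 0.9159·192 = 175.9 mol/h and L = F − V = 16.1 mol/h.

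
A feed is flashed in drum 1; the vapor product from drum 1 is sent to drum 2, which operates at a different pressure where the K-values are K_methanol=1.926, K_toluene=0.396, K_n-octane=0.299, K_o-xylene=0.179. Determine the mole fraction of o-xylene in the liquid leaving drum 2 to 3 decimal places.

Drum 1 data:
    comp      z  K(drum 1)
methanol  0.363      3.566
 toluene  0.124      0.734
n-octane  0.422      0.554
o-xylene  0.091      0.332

Drum 1:
Let ψ₁ = V/F and solve Σ zᵢ(Kᵢ−1)/(1+ψ₁(Kᵢ−1)) = 0.
Feasibility: ΣzᵢKᵢ = 1.649, Σzᵢ/Kᵢ = 1.307 — both > 1, two phases present.
Newton–Raphson from ψ₁ = 0.41:
  ψ₁ = 0.410: g = 0.1028, g' = -0.781 → ψ₁ = 0.542
  ψ₁ = 0.542: g = 0.0078, g' = -0.676 → ψ₁ = 0.553
Converged at ψ₁ = 0.553.
Drum-1 compositions:
  methanol: x = 0.150, y = 0.535
  toluene: x = 0.145, y = 0.107
  n-octane: x = 0.560, y = 0.310
  o-xylene: x = 0.144, y = 0.048
Drum-2 feed = drum-1 vapor: z₂ = (0.5350, 0.1067, 0.3104, 0.0479).
Drum 2:
Rachford–Rice: g(ψ₂) = Σ zᵢ(Kᵢ−1)/(1+ψ₂(Kᵢ−1)) = 0.
Feasibility: ΣzᵢKᵢ = 1.174, Σzᵢ/Kᵢ = 1.853 — both > 1, two phases present.
Iterate (Newton) starting at ψ₂ = 0.5:
  ψ₂ = 0.500: g = -0.1555, g' = -0.749 → ψ₂ = 0.292
  ψ₂ = 0.292: g = -0.0139, g' = -0.639 → ψ₂ = 0.271
Converged at ψ₂ = 0.271.
  methanol: x = 0.428, y = 0.824
  toluene: x = 0.128, y = 0.051
  n-octane: x = 0.383, y = 0.115
  o-xylene: x = 0.062, y = 0.011

x_o-xylene (drum 2) = 0.062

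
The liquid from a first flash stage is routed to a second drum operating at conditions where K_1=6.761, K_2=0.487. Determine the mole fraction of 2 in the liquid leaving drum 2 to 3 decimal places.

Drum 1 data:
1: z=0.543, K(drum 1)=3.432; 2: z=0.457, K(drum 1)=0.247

Drum 1:
Material balance + equilibrium reduce to Σ zᵢ(Kᵢ−1)/(1+ψ₁(Kᵢ−1)) = 0.
Check two-phase: ΣzᵢKᵢ = 1.976 > 1 and Σzᵢ/Kᵢ = 2.008 > 1, so g(0) = 0.976 > 0 and g(1) = -1.008 < 0.
Newton–Raphson from ψ₁ = 0.5:
  ψ₁ = 0.500: g = 0.0440, g' = -1.321 → ψ₁ = 0.533
Converged at ψ₁ = 0.533.
Drum-1 compositions:
  1: x = 0.236, y = 0.811
  2: x = 0.764, y = 0.189
Drum-2 feed = drum-1 liquid: z₂ = (0.2364, 0.7636).
Drum 2:
Let ψ₂ = V/F and solve Σ zᵢ(Kᵢ−1)/(1+ψ₂(Kᵢ−1)) = 0.
Check two-phase: ΣzᵢKᵢ = 1.970 > 1 and Σzᵢ/Kᵢ = 1.603 > 1, so g(0) = 0.970 > 0 and g(1) = -0.603 < 0.
Newton–Raphson from ψ₂ = 0.45:
  ψ₂ = 0.450: g = -0.1302, g' = -0.948 → ψ₂ = 0.313
  ψ₂ = 0.313: g = 0.0197, g' = -1.285 → ψ₂ = 0.328
Converged at ψ₂ = 0.328.
  1: x = 0.082, y = 0.553
  2: x = 0.918, y = 0.447

x_2 (drum 2) = 0.918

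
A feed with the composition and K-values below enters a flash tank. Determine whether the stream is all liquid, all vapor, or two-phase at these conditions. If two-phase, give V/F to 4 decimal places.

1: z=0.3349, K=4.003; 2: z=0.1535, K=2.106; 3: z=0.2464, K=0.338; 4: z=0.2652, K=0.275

ΣzᵢKᵢ = 1.8201; Σzᵢ/Kᵢ = 1.8499.
Both exceed 1, so a two-phase solution exists.
Material balance + equilibrium reduce to Σ zᵢ(Kᵢ−1)/(1+ψ(Kᵢ−1)) = 0.
Newton iteration, ψ⁰ = 0.64:
  ψ = 0.6400: g = -0.19814, g' = -1.2284 → ψ = 0.4787
  ψ = 0.4787: g = -0.00966, g' = -1.1470 → ψ = 0.4703
Converged at ψ = 0.4703.

two-phase, V/F = 0.4703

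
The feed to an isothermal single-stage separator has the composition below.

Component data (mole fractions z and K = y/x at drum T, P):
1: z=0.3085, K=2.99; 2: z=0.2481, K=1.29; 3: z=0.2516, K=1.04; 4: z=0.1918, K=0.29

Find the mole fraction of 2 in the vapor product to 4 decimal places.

Let ψ = V/F and solve Σ zᵢ(Kᵢ−1)/(1+ψ(Kᵢ−1)) = 0.
Check two-phase: ΣzᵢKᵢ = 1.5597 > 1 and Σzᵢ/Kᵢ = 1.1988 > 1, so g(0) = 0.5598 > 0 and g(1) = -0.1988 < 0.
Newton iteration, ψ⁰ = 0.5:
  ψ = 0.5000: g = 0.16930, g' = -0.5557 → ψ = 0.8047
  ψ = 0.8047: g = -0.01359, g' = -0.7208 → ψ = 0.7858
  ψ = 0.7858: g = -0.00025, g' = -0.6949 → ψ = 0.7855
Converged at ψ = 0.7855.
Compositions from xᵢ = zᵢ/(1+ψ(Kᵢ−1)), yᵢ = Kᵢxᵢ:
  1: x = 0.1204, y = 0.3599
  2: x = 0.2021, y = 0.2607
  3: x = 0.2439, y = 0.2537
  4: x = 0.4336, y = 0.1258

y_2 = 0.2607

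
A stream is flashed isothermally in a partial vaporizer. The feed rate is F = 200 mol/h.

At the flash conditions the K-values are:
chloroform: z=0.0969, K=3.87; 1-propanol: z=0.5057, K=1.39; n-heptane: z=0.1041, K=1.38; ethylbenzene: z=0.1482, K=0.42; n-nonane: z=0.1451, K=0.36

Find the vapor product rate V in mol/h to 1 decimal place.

Material balance + equilibrium reduce to Σ zᵢ(Kᵢ−1)/(1+ψ(Kᵢ−1)) = 0.
Check two-phase: ΣzᵢKᵢ = 1.3361 > 1 and Σzᵢ/Kᵢ = 1.2202 > 1, so g(0) = 0.3361 > 0 and g(1) = -0.2202 < 0.
Iterate (Newton) starting at ψ = 0.61:
  ψ = 0.6100: g = 0.00718, g' = -0.4449 → ψ = 0.6261
Converged at ψ = 0.6261.
Then V = ψ·F = 0.6261·200 = 125.2 mol/h and L = F − V = 74.8 mol/h.

V = 125.2 mol/h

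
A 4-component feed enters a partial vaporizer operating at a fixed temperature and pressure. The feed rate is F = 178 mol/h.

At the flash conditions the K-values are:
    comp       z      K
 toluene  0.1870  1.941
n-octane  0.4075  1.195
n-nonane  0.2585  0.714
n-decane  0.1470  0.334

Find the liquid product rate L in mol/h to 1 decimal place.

L = 117.9 mol/h

Let β = V/F and solve Σ zᵢ(Kᵢ−1)/(1+β(Kᵢ−1)) = 0.
g(0) = ΣzᵢKᵢ − 1 = 0.0836 and g(1) = 1 − Σzᵢ/Kᵢ = -0.2395, so a root lies in (0, 1).
Iterate (Newton) starting at β = 0.64:
  β = 0.6400: g = -0.08066, g' = -0.3065 → β = 0.3768
  β = 0.3768: g = -0.00964, g' = -0.2465 → β = 0.3377
  β = 0.3377: g = -0.00006, g' = -0.2434 → β = 0.3375
Converged at β = 0.3375.
Then V = β·F = 0.3375·178 = 60.1 mol/h and L = F − V = 117.9 mol/h.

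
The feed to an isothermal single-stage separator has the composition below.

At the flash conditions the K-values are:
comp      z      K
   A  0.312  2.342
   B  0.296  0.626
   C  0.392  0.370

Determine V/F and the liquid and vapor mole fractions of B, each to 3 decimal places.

Rachford–Rice: g(V/F) = Σ zᵢ(Kᵢ−1)/(1+V/F(Kᵢ−1)) = 0.
g(0) = ΣzᵢKᵢ − 1 = 0.061 and g(1) = 1 − Σzᵢ/Kᵢ = -0.666, so a root lies in (0, 1).
Newton–Raphson from V/F = 0.48:
  V/F = 0.480: g = -0.2343, g' = -0.589 → V/F = 0.082
  V/F = 0.082: g = 0.0024, g' = -0.673 → V/F = 0.086
Converged at V/F = 0.086.
Compositions from xᵢ = zᵢ/(1+V/F(Kᵢ−1)), yᵢ = Kᵢxᵢ:
  A: x = 0.280, y = 0.655
  B: x = 0.306, y = 0.191
  C: x = 0.414, y = 0.153

V/F = 0.086, x_B = 0.306, y_B = 0.191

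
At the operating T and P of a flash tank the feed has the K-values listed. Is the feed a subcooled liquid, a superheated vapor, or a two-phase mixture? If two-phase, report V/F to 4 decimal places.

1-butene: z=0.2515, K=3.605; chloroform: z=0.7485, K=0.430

two-phase, V/F = 0.1539

ΣzᵢKᵢ = 1.2285; Σzᵢ/Kᵢ = 1.8105.
Both exceed 1, so a two-phase solution exists.
Let ψ = V/F and solve Σ zᵢ(Kᵢ−1)/(1+ψ(Kᵢ−1)) = 0.
Binary case is linear: z₁(K₁−1)(1+ψ(K₂−1)) + z₂(K₂−1)(1+ψ(K₁−1)) = 0
⇒ ψ = [z₁(K₁−1)+z₂(K₂−1)] / [−(K₁−1)(K₂−1)] = 0.22851/1.48485 = 0.1539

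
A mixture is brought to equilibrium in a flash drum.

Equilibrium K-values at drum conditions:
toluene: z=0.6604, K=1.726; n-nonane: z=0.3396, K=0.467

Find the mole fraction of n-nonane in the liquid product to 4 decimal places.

x_n-nonane = 0.5766

Material balance + equilibrium reduce to Σ zᵢ(Kᵢ−1)/(1+ψ(Kᵢ−1)) = 0.
g(0) = ΣzᵢKᵢ − 1 = 0.2984 and g(1) = 1 − Σzᵢ/Kᵢ = -0.1098, so a root lies in (0, 1).
Iterate (Newton) starting at ψ = 0.5:
  ψ = 0.5000: g = 0.10499, g' = -0.3667 → ψ = 0.7863
  ψ = 0.7863: g = -0.00639, g' = -0.4270 → ψ = 0.7714
  ψ = 0.7714: g = -0.00004, g' = -0.4213 → ψ = 0.7713
Converged at ψ = 0.7713.
Compositions from xᵢ = zᵢ/(1+ψ(Kᵢ−1)), yᵢ = Kᵢxᵢ:
  toluene: x = 0.4234, y = 0.7307
  n-nonane: x = 0.5766, y = 0.2693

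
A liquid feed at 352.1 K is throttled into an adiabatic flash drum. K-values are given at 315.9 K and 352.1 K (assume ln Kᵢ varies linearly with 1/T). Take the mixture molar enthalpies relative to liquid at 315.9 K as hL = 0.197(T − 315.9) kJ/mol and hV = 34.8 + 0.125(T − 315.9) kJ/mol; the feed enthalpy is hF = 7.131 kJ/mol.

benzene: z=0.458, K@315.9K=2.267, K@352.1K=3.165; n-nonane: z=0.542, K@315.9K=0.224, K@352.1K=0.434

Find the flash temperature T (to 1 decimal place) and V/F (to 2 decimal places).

T = 318.5 K, V/F = 0.19

Adiabatic flash: solve Rachford–Rice at each trial T, then check hF = ψ·hV(T) + (1−ψ)·hL(T).
  T = 315.9 K: K = (2.267, 0.224), RR gives ψ = 0.162, H_out = 5.652 kJ/mol
  T = 352.1 K: K = (3.165, 0.434), RR gives ψ = 0.559, H_out = 25.122 kJ/mol
  T = 334.0 K: K = (2.703, 0.317), RR gives ψ = 0.353, H_out = 15.381 kJ/mol
  T = 324.9 K: K = (2.480, 0.268), RR gives ψ = 0.259, H_out = 10.628 kJ/mol
  T = 320.4 K: K = (2.373, 0.245), RR gives ψ = 0.212, H_out = 8.193 kJ/mol
  T = 318.1 K: K = (2.318, 0.234), RR gives ψ = 0.187, H_out = 6.911 kJ/mol
Linear interpolation between T = 318.1 (H_out = 6.911) and T = 320.4 (H_out = 8.193) on hF = 7.131 gives T ≈ 318.5 K, at which ψ = 0.19.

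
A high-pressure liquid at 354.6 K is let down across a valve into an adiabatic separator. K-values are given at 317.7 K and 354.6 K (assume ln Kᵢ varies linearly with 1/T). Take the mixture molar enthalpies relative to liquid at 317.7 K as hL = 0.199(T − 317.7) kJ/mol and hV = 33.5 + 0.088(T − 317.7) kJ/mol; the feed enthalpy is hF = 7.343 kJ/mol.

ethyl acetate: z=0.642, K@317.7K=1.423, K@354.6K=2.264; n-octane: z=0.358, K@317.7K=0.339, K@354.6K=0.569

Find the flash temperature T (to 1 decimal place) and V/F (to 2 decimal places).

Adiabatic flash: solve Rachford–Rice at each trial T, then check hF = ψ·hV(T) + (1−ψ)·hL(T).
  T = 317.7 K: K = (1.423, 0.339), RR gives ψ = 0.125, H_out = 4.185 kJ/mol
  T = 354.6 K: K = (2.264, 0.569), RR gives ψ = 1.000, H_out = 36.747 kJ/mol
  T = 336.1 K: K = (1.817, 0.445), RR gives ψ = 0.719, H_out = 26.273 kJ/mol
  T = 326.9 K: K = (1.613, 0.390), RR gives ψ = 0.469, H_out = 17.056 kJ/mol
  T = 322.3 K: K = (1.517, 0.364), RR gives ψ = 0.316, H_out = 11.351 kJ/mol
  T = 320.0 K: K = (1.469, 0.351), RR gives ψ = 0.227, H_out = 8.005 kJ/mol
Linear interpolation between T = 317.7 (H_out = 4.185) and T = 320.0 (H_out = 8.005) on hF = 7.343 gives T ≈ 319.6 K, at which ψ = 0.21.

T = 319.6 K, V/F = 0.21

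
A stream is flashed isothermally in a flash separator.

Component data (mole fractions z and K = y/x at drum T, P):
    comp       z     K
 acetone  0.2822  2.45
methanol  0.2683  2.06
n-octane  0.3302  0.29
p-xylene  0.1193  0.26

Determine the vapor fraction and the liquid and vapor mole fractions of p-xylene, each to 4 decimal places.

Let ψ = V/F and solve Σ zᵢ(Kᵢ−1)/(1+ψ(Kᵢ−1)) = 0.
g(0) = ΣzᵢKᵢ − 1 = 0.3709 and g(1) = 1 − Σzᵢ/Kᵢ = -0.8429, so a root lies in (0, 1).
Iterate (Newton) starting at ψ = 0.32:
  ψ = 0.3200: g = 0.07283, g' = -0.8358 → ψ = 0.4071
  ψ = 0.4071: g = -0.00015, g' = -0.8448 → ψ = 0.4070
Converged at ψ = 0.4070.
Compositions from xᵢ = zᵢ/(1+ψ(Kᵢ−1)), yᵢ = Kᵢxᵢ:
  acetone: x = 0.1775, y = 0.4348
  methanol: x = 0.1874, y = 0.3861
  n-octane: x = 0.4644, y = 0.1347
  p-xylene: x = 0.1707, y = 0.0444

ψ = 0.4070, x_p-xylene = 0.1707, y_p-xylene = 0.0444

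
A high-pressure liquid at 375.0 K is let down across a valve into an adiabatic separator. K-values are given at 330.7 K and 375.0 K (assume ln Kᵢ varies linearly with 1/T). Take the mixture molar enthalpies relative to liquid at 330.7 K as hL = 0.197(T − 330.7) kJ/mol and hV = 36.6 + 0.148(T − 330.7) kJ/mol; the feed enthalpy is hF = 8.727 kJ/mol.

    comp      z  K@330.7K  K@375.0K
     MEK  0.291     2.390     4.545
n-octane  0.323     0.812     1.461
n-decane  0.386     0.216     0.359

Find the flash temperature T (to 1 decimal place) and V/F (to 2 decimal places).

T = 338.8 K, V/F = 0.20

Adiabatic flash: solve Rachford–Rice at each trial T, then check hF = ψ·hV(T) + (1−ψ)·hL(T).
  T = 330.7 K: K = (2.390, 0.812, 0.216), RR gives ψ = 0.053, H_out = 1.923 kJ/mol
  T = 375.0 K: K = (4.545, 1.461, 0.359), RR gives ψ = 0.653, H_out = 31.214 kJ/mol
  T = 352.9 K: K = (3.365, 1.110, 0.283), RR gives ψ = 0.400, H_out = 18.570 kJ/mol
  T = 341.8 K: K = (2.852, 0.954, 0.248), RR gives ψ = 0.245, H_out = 11.028 kJ/mol
  T = 336.2 K: K = (2.612, 0.881, 0.232), RR gives ψ = 0.154, H_out = 6.694 kJ/mol
  T = 339.0 K: K = (2.731, 0.917, 0.240), RR gives ψ = 0.201, H_out = 8.916 kJ/mol
  T = 337.6 K: K = (2.671, 0.899, 0.236), RR gives ψ = 0.178, H_out = 7.820 kJ/mol
Linear interpolation between T = 337.6 (H_out = 7.820) and T = 339.0 (H_out = 8.916) on hF = 8.727 gives T ≈ 338.8 K, at which ψ = 0.20.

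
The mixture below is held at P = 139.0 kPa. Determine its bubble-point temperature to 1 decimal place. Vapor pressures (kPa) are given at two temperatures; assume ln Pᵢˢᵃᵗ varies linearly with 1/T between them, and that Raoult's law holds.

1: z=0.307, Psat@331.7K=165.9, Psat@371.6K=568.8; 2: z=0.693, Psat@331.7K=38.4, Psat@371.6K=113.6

T = 350.3 K

Bubble-point temperature: ΣzᵢPᵢˢᵃᵗ(T) = P. Interpolate ln Pᵢˢᵃᵗ = aᵢ + bᵢ/T.
  T = 331.7 K: ΣzᵢPᵢˢᵃᵗ = 77.54 kPa
  T = 371.6 K: ΣzᵢPᵢˢᵃᵗ = 253.35 kPa
  T = 351.6 K: ΣzᵢPᵢˢᵃᵗ = 144.65 kPa
  T = 341.6 K: ΣzᵢPᵢˢᵃᵗ = 106.69 kPa
  T = 346.6 K: ΣzᵢPᵢˢᵃᵗ = 124.49 kPa
  T = 349.1 K: ΣzᵢPᵢˢᵃᵗ = 134.26 kPa
  T = 350.4 K: ΣzᵢPᵢˢᵃᵗ = 139.59 kPa
Interpolating between 349.1 K and 350.4 K gives T ≈ 350.3 K.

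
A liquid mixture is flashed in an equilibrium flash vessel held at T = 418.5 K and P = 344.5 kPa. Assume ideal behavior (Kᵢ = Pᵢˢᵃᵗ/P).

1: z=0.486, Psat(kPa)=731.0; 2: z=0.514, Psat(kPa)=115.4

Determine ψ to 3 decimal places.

ψ = 0.273

Raoult's law: Kᵢ = Pᵢˢᵃᵗ/P = Pᵢˢᵃᵗ/344.5.
  K_1 = 731.0/344.5 = 2.12192, K_2 = 115.4/344.5 = 0.33498
Let ψ = V/F and solve Σ zᵢ(Kᵢ−1)/(1+ψ(Kᵢ−1)) = 0.
Feasibility: ΣzᵢKᵢ = 1.203, Σzᵢ/Kᵢ = 1.763 — both > 1, two phases present.
Binary case is linear: z₁(K₁−1)(1+ψ(K₂−1)) + z₂(K₂−1)(1+ψ(K₁−1)) = 0
⇒ ψ = [z₁(K₁−1)+z₂(K₂−1)] / [−(K₁−1)(K₂−1)] = 0.2034/0.7461 = 0.273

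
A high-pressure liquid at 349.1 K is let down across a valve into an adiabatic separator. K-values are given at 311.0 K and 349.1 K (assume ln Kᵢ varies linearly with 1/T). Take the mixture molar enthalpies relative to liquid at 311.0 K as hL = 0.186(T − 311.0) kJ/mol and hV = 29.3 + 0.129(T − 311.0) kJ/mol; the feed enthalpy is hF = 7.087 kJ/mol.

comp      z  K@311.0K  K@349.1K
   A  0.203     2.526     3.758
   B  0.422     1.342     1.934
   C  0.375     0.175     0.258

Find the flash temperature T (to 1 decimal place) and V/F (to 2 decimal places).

Adiabatic flash: solve Rachford–Rice at each trial T, then check hF = ψ·hV(T) + (1−ψ)·hL(T).
  T = 311.0 K: K = (2.526, 1.342, 0.175), RR gives ψ = 0.203, H_out = 5.942 kJ/mol
  T = 349.1 K: K = (3.758, 1.934, 0.258), RR gives ψ = 0.563, H_out = 22.353 kJ/mol
  T = 330.1 K: K = (3.118, 1.629, 0.215), RR gives ψ = 0.418, H_out = 15.347 kJ/mol
  T = 320.6 K: K = (2.817, 1.484, 0.195), RR gives ψ = 0.324, H_out = 11.100 kJ/mol
  T = 315.8 K: K = (2.670, 1.412, 0.185), RR gives ψ = 0.267, H_out = 8.654 kJ/mol
  T = 313.4 K: K = (2.597, 1.377, 0.180), RR gives ψ = 0.236, H_out = 7.335 kJ/mol
Linear interpolation between T = 311.0 (H_out = 5.942) and T = 313.4 (H_out = 7.335) on hF = 7.087 gives T ≈ 313.0 K, at which ψ = 0.23.

T = 313.0 K, V/F = 0.23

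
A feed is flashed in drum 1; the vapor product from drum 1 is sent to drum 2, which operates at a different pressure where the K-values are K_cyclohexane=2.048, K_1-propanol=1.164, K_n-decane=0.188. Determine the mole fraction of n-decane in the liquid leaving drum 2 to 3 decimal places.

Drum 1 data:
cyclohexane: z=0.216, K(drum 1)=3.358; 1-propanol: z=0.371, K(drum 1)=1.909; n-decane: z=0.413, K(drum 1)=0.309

x_n-decane (drum 2) = 0.355

Drum 1:
Material balance + equilibrium reduce to Σ zᵢ(Kᵢ−1)/(1+ψ₁(Kᵢ−1)) = 0.
g(0) = ΣzᵢKᵢ − 1 = 0.561 and g(1) = 1 − Σzᵢ/Kᵢ = -0.595, so a root lies in (0, 1).
Newton iteration, ψ₁⁰ = 0.5:
  ψ₁ = 0.500: g = 0.0296, g' = -0.858 → ψ₁ = 0.534
Converged at ψ₁ = 0.534.
Drum-1 compositions:
  cyclohexane: x = 0.096, y = 0.321
  1-propanol: x = 0.250, y = 0.477
  n-decane: x = 0.655, y = 0.202
Drum-2 feed = drum-1 vapor: z₂ = (0.3210, 0.4767, 0.2023).
Drum 2:
Material balance + equilibrium reduce to Σ zᵢ(Kᵢ−1)/(1+ψ₂(Kᵢ−1)) = 0.
Check two-phase: ΣzᵢKᵢ = 1.250 > 1 and Σzᵢ/Kᵢ = 1.642 > 1, so g(0) = 0.250 > 0 and g(1) = -0.642 < 0.
Iterate (Newton) starting at ψ₂ = 0.5:
  ψ₂ = 0.500: g = 0.0164, g' = -0.541 → ψ₂ = 0.530
Converged at ψ₂ = 0.530.
  cyclohexane: x = 0.206, y = 0.423
  1-propanol: x = 0.439, y = 0.511
  n-decane: x = 0.355, y = 0.067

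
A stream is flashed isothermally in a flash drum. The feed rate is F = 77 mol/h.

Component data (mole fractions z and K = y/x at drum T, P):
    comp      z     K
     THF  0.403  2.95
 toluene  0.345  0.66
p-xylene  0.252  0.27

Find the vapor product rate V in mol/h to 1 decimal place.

Newton–Raphson from V/F = 0.63:
  V/F = 0.630: g = -0.1372, g' = -0.834 → V/F = 0.465
  V/F = 0.465: g = -0.0060, g' = -0.785 → V/F = 0.458
Converged at V/F = 0.458.
Then V = V/F·F = 0.4578·77 = 35.2 mol/h and L = F − V = 41.8 mol/h.

V = 35.2 mol/h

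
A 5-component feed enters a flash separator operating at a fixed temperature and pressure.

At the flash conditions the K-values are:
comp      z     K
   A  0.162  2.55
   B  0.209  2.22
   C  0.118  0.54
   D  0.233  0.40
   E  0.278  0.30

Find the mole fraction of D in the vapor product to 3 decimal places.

y_D = 0.102

Rachford–Rice: g(ψ) = Σ zᵢ(Kᵢ−1)/(1+ψ(Kᵢ−1)) = 0.
Check two-phase: ΣzᵢKᵢ = 1.117 > 1 and Σzᵢ/Kᵢ = 1.885 > 1, so g(0) = 0.117 > 0 and g(1) = -0.885 < 0.
Newton iteration, ψ⁰ = 0.64:
  ψ = 0.640: g = -0.3872, g' = -0.914 → ψ = 0.217
  ψ = 0.217: g = -0.0607, g' = -0.744 → ψ = 0.135
  ψ = 0.135: g = 0.0017, g' = -0.789 → ψ = 0.137
Converged at ψ = 0.137.
Compositions from xᵢ = zᵢ/(1+ψ(Kᵢ−1)), yᵢ = Kᵢxᵢ:
  A: x = 0.134, y = 0.341
  B: x = 0.179, y = 0.397
  C: x = 0.126, y = 0.068
  D: x = 0.254, y = 0.102
  E: x = 0.308, y = 0.092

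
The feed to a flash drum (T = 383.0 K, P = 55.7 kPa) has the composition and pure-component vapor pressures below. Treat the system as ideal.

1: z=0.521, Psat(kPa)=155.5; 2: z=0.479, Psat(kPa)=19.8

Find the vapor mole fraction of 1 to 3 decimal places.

y_1 = 0.739

Raoult's law: Kᵢ = Pᵢˢᵃᵗ/P = Pᵢˢᵃᵗ/55.7.
  K_1 = 155.5/55.7 = 2.79174, K_2 = 19.8/55.7 = 0.35548
Rachford–Rice: g(ψ) = Σ zᵢ(Kᵢ−1)/(1+ψ(Kᵢ−1)) = 0.
g(0) = ΣzᵢKᵢ − 1 = 0.625 and g(1) = 1 − Σzᵢ/Kᵢ = -0.534, so a root lies in (0, 1).
Newton–Raphson from ψ = 0.41:
  ψ = 0.410: g = 0.1185, g' = -0.923 → ψ = 0.538
  ψ = 0.538: g = 0.0024, g' = -0.900 → ψ = 0.541
Converged at ψ = 0.541.
Compositions from xᵢ = zᵢ/(1+ψ(Kᵢ−1)), yᵢ = Kᵢxᵢ:
  1: x = 0.265, y = 0.739
  2: x = 0.735, y = 0.261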